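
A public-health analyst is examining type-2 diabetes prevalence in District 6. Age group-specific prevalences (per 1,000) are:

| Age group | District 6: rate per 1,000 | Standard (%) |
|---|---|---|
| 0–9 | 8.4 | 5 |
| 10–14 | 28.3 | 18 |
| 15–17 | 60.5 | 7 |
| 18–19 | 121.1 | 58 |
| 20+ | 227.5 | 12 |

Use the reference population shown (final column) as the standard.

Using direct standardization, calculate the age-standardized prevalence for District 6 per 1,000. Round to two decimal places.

107.29

Standard weights: 0.05, 0.18, 0.07, 0.58, 0.12.
Standardized rate: 0.0500×8.4 + 0.1800×28.3 + 0.0700×60.5 + 0.5800×121.1 + 0.1200×227.5 = 107.2870 per 1,000.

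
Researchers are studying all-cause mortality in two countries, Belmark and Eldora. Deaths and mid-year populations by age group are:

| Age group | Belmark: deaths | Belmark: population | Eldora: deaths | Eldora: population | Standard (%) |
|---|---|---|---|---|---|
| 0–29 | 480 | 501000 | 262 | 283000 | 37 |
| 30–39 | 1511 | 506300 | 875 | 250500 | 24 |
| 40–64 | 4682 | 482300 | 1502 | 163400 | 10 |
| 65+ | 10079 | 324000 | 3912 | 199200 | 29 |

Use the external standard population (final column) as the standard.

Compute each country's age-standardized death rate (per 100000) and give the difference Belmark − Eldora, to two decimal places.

326.76

Age-specific rates per 100000 for Belmark: 95.81, 298.44, 970.77, 3110.80.
For Eldora: 92.58, 349.30, 919.22, 1963.86.
Standard weights: 0.37, 0.24, 0.10, 0.29.
Belmark: 0.3700×95.81 + 0.2400×298.44 + 0.1000×970.77 + 0.2900×3110.80 = 1106.2838 per 100000.
Eldora: 0.3700×92.58 + 0.2400×349.30 + 0.1000×919.22 + 0.2900×1963.86 = 779.5265 per 100000.
Difference = 1106.2838 − 779.5265 = 326.7574.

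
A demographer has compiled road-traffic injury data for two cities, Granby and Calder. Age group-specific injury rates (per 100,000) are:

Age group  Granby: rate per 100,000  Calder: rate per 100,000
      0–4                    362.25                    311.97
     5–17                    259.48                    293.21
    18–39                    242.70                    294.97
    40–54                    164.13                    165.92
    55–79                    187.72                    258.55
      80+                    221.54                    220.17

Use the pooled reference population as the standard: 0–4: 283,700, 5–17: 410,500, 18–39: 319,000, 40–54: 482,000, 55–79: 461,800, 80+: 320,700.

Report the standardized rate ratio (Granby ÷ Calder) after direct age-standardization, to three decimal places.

0.914

Standard total = 2,277,700; weights = 0.1246, 0.1802, 0.1401, 0.2116, 0.2027, 0.1408.
Granby: 0.1246×362.25 + 0.1802×259.48 + 0.1401×242.70 + 0.2116×164.13 + 0.2027×187.72 + 0.1408×221.54 = 229.8616 per 100,000.
Calder: 0.1246×311.97 + 0.1802×293.21 + 0.1401×294.97 + 0.2116×165.92 + 0.2027×258.55 + 0.1408×220.17 = 251.5451 per 100,000.
Ratio = 229.8616 ÷ 251.5451 = 0.91380.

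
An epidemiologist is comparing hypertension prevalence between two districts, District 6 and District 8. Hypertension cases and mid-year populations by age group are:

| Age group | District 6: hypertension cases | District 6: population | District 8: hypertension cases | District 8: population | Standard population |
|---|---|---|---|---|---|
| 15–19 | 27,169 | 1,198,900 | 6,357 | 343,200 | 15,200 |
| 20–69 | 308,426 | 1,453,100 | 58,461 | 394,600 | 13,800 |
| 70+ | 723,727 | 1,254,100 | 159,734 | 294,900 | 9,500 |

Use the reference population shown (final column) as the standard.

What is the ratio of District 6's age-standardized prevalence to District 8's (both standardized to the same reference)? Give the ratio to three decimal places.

Age-specific rates per 1,000 for District 6: 22.662, 212.254, 577.089.
For District 8: 18.523, 148.153, 541.655.
Standard total = 38,500; weights = 0.3948, 0.3584, 0.2468.
District 6: 0.3948×22.662 + 0.3584×212.254 + 0.2468×577.089 = 227.4260 per 1,000.
District 8: 0.3948×18.523 + 0.3584×148.153 + 0.2468×541.655 = 194.0720 per 1,000.
Ratio = 227.4260 ÷ 194.0720 = 1.17186.

1.172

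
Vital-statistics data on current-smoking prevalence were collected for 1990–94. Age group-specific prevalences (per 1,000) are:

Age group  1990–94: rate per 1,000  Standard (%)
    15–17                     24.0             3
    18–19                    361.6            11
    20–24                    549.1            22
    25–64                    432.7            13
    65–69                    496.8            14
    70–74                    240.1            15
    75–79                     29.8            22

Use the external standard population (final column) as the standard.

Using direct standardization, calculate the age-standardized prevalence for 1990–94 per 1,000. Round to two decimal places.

329.67

Standard weights: 0.03, 0.11, 0.22, 0.13, 0.14, 0.15, 0.22.
Standardized rate: 0.0300×24.0 + 0.1100×361.6 + 0.2200×549.1 + 0.1300×432.7 + 0.1400×496.8 + 0.1500×240.1 + 0.2200×29.8 = 329.6720 per 1,000.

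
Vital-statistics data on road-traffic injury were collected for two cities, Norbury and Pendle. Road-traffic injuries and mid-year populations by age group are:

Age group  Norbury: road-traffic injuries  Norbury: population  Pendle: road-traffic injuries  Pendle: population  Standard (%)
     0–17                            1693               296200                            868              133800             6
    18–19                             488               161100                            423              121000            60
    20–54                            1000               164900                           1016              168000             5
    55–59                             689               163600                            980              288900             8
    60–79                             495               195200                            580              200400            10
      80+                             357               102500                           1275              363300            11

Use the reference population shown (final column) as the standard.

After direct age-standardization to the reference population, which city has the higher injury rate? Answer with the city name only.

Pendle

Age-specific rates per 100000 for Norbury: 571.57, 302.92, 606.43, 421.15, 253.59, 348.29.
For Pendle: 648.73, 349.59, 604.76, 339.22, 289.42, 350.95.
Standard weights: 0.06, 0.60, 0.05, 0.08, 0.10, 0.11.
Norbury: 0.0600×571.57 + 0.6000×302.92 + 0.0500×606.43 + 0.0800×421.15 + 0.1000×253.59 + 0.1100×348.29 = 343.7290 per 100000.
Pendle: 0.0600×648.73 + 0.6000×349.59 + 0.0500×604.76 + 0.0800×339.22 + 0.1000×289.42 + 0.1100×350.95 = 373.5979 per 100000.
The crude rates (435.81 vs 403.17) would put Norbury higher, but that reflects its age composition; once standardized to a common age structure, Pendle has the higher underlying rate.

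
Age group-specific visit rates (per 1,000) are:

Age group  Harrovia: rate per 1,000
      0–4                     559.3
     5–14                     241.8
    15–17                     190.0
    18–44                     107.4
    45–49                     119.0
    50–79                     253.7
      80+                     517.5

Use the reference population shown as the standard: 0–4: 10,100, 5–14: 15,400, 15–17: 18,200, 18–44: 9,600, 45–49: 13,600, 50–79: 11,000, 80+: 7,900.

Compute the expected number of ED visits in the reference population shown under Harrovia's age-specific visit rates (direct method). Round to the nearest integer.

22359

Expected ED visits = Σ (standard pop × age-specific rate ÷ 1,000)
= 10,100×559.3/1,000 + 15,400×241.8/1,000 + 18,200×190.0/1,000 + 9,600×107.4/1,000 + 13,600×119.0/1,000 + 11,000×253.7/1,000 + 7,900×517.5/1,000
= 5648.93 + 3723.72 + 3458.00 + 1031.04 + 1618.40 + 2790.70 + 4088.25 = 22359.04.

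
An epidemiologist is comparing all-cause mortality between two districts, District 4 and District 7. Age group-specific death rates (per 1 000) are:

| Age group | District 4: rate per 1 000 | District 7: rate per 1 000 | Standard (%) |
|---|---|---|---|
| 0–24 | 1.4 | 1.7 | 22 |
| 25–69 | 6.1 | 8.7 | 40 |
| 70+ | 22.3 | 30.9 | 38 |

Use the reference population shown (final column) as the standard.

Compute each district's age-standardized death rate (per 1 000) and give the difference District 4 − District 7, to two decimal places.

-4.37

Standard weights: 0.22, 0.40, 0.38.
District 4: 0.2200×1.4 + 0.4000×6.1 + 0.3800×22.3 = 11.2220 per 1 000.
District 7: 0.2200×1.7 + 0.4000×8.7 + 0.3800×30.9 = 15.5960 per 1 000.
Difference = 11.2220 − 15.5960 = -4.3740.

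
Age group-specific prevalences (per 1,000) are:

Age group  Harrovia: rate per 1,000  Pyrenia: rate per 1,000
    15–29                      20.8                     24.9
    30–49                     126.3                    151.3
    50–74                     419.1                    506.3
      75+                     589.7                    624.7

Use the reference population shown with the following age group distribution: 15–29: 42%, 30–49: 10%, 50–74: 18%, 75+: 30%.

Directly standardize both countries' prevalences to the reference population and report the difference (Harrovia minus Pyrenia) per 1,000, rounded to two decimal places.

Standard weights: 0.42, 0.10, 0.18, 0.30.
Harrovia: 0.4200×20.8 + 0.1000×126.3 + 0.1800×419.1 + 0.3000×589.7 = 273.7140 per 1,000.
Pyrenia: 0.4200×24.9 + 0.1000×151.3 + 0.1800×506.3 + 0.3000×624.7 = 304.1320 per 1,000.
Difference = 273.7140 − 304.1320 = -30.4180.

-30.42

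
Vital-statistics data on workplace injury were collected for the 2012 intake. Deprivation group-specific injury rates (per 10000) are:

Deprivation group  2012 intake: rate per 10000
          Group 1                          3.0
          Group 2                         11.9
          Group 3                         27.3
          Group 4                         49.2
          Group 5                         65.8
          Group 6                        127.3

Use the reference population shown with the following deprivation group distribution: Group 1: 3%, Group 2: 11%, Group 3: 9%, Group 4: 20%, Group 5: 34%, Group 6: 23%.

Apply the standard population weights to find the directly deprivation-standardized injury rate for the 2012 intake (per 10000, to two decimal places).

Standard weights: 0.03, 0.11, 0.09, 0.20, 0.34, 0.23.
Standardized rate: 0.0300×3.0 + 0.1100×11.9 + 0.0900×27.3 + 0.2000×49.2 + 0.3400×65.8 + 0.2300×127.3 = 65.3470 per 10000.

65.35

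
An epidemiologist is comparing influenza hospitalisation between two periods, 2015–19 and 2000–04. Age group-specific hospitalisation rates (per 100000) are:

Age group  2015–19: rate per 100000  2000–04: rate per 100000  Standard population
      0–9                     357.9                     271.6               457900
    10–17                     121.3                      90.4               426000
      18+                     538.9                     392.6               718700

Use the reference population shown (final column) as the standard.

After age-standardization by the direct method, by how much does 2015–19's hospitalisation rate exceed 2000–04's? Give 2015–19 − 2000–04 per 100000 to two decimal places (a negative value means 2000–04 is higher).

Standard total = 1602600; weights = 0.2857, 0.2658, 0.4485.
2015–19: 0.2857×357.9 + 0.2658×121.3 + 0.4485×538.9 = 376.1785 per 100000.
2000–04: 0.2857×271.6 + 0.2658×90.4 + 0.4485×392.6 = 277.6973 per 100000.
Difference = 376.1785 − 277.6973 = 98.4812.

98.48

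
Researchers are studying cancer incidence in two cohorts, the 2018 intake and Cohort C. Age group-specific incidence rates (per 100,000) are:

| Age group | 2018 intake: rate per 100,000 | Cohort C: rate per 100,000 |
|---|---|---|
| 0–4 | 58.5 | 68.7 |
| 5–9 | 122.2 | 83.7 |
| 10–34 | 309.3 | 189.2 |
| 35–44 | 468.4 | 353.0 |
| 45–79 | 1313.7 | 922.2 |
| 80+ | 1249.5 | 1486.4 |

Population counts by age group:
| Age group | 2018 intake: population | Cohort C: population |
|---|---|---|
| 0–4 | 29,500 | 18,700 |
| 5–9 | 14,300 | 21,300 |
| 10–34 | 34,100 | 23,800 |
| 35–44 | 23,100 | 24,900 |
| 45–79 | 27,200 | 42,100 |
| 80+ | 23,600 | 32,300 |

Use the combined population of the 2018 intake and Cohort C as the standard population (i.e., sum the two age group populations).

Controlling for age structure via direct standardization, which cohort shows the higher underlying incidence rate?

2018 intake

Combined standard total = 314,900; weights = 0.1531, 0.1131, 0.1839, 0.1524, 0.2201, 0.1775.
The 2018 intake: 0.1531×58.5 + 0.1131×122.2 + 0.1839×309.3 + 0.1524×468.4 + 0.2201×1313.7 + 0.1775×1249.5 = 661.9503 per 100,000.
Cohort C: 0.1531×68.7 + 0.1131×83.7 + 0.1839×189.2 + 0.1524×353.0 + 0.2201×922.2 + 0.1775×1486.4 = 575.3825 per 100,000.
The crude rates (593.29 vs 632.71) would put Cohort C higher, but that reflects its age composition; once standardized to a common age structure, the 2018 intake has the higher underlying rate.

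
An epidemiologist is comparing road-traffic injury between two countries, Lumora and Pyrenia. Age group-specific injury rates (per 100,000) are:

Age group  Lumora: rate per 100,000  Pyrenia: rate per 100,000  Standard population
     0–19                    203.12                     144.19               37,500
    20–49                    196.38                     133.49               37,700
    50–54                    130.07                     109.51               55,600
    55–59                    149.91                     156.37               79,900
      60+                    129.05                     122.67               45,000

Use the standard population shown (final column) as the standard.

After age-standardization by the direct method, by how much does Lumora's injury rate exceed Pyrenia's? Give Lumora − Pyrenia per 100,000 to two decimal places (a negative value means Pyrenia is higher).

Standard total = 255,700; weights = 0.1467, 0.1474, 0.2174, 0.3125, 0.1760.
Lumora: 0.1467×203.12 + 0.1474×196.38 + 0.2174×130.07 + 0.3125×149.91 + 0.1760×129.05 = 156.5799 per 100,000.
Pyrenia: 0.1467×144.19 + 0.1474×133.49 + 0.2174×109.51 + 0.3125×156.37 + 0.1760×122.67 = 135.0902 per 100,000.
Difference = 156.5799 − 135.0902 = 21.4897.

21.49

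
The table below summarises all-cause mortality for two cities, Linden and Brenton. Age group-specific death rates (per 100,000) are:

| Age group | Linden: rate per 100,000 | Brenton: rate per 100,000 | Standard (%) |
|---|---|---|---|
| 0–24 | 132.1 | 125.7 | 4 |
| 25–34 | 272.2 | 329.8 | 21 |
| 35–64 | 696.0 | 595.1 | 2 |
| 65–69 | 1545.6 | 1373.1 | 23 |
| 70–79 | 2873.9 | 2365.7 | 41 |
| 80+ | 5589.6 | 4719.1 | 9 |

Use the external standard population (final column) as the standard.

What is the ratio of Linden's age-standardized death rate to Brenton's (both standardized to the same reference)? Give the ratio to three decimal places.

Standard weights: 0.04, 0.21, 0.02, 0.23, 0.41, 0.09.
Linden: 0.0400×132.1 + 0.2100×272.2 + 0.0200×696.0 + 0.2300×1545.6 + 0.4100×2873.9 + 0.0900×5589.6 = 2113.2170 per 100,000.
Brenton: 0.0400×125.7 + 0.2100×329.8 + 0.0200×595.1 + 0.2300×1373.1 + 0.4100×2365.7 + 0.0900×4719.1 = 1796.6570 per 100,000.
Ratio = 2113.2170 ÷ 1796.6570 = 1.17619.

1.176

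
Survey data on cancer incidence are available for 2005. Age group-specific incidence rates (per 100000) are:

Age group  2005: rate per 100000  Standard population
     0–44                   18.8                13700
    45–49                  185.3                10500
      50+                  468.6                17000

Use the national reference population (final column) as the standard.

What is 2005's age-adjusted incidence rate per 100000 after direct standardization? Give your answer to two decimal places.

246.83

Standard total = 41200; weights = 0.3325, 0.2549, 0.4126.
Standardized rate: 0.3325×18.8 + 0.2549×185.3 + 0.4126×468.6 = 246.8303 per 100000.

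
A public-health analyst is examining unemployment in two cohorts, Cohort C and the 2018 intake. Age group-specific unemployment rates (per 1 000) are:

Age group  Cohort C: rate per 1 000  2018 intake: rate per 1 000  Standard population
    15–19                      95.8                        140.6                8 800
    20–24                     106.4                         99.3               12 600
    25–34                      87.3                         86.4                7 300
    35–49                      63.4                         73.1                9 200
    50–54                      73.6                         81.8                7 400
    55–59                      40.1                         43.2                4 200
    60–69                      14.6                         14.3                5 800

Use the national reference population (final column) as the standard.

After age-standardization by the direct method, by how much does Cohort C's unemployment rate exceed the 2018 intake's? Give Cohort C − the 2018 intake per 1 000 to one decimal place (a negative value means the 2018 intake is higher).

Standard total = 55 300; weights = 0.1591, 0.2278, 0.1320, 0.1664, 0.1338, 0.0759, 0.1049.
Cohort C: 0.1591×95.8 + 0.2278×106.4 + 0.1320×87.3 + 0.1664×63.4 + 0.1338×73.6 + 0.0759×40.1 + 0.1049×14.6 = 75.9854 per 1 000.
The 2018 intake: 0.1591×140.6 + 0.2278×99.3 + 0.1320×86.4 + 0.1664×73.1 + 0.1338×81.8 + 0.0759×43.2 + 0.1049×14.3 = 84.2929 per 1 000.
Difference = 75.9854 − 84.2929 = -8.3076.

-8.3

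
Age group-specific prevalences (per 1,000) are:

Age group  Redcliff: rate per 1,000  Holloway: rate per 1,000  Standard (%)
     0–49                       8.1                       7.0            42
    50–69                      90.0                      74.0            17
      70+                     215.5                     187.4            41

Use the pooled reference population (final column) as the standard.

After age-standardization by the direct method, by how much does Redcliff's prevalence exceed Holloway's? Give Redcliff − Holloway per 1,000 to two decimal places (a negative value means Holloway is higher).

Standard weights: 0.42, 0.17, 0.41.
Redcliff: 0.4200×8.1 + 0.1700×90.0 + 0.4100×215.5 = 107.0570 per 1,000.
Holloway: 0.4200×7.0 + 0.1700×74.0 + 0.4100×187.4 = 92.3540 per 1,000.
Difference = 107.0570 − 92.3540 = 14.7030.

14.70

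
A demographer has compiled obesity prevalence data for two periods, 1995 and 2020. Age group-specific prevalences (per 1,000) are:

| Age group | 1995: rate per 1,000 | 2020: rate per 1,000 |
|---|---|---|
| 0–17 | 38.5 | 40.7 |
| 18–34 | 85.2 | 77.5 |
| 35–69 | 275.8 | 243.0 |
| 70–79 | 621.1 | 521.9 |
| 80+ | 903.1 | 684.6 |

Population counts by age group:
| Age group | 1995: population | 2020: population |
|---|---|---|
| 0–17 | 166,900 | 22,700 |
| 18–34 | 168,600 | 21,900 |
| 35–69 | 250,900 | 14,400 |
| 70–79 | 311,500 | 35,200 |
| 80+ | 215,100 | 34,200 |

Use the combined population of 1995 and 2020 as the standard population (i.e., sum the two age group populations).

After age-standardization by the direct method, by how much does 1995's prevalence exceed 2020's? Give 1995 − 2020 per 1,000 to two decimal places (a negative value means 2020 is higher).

79.44

Combined standard total = 1,241,400; weights = 0.1527, 0.1535, 0.2137, 0.2793, 0.2008.
1995: 0.1527×38.5 + 0.1535×85.2 + 0.2137×275.8 + 0.2793×621.1 + 0.2008×903.1 = 432.7196 per 1,000.
2020: 0.1527×40.7 + 0.1535×77.5 + 0.2137×243.0 + 0.2793×521.9 + 0.2008×684.6 = 353.2801 per 1,000.
Difference = 432.7196 − 353.2801 = 79.4396.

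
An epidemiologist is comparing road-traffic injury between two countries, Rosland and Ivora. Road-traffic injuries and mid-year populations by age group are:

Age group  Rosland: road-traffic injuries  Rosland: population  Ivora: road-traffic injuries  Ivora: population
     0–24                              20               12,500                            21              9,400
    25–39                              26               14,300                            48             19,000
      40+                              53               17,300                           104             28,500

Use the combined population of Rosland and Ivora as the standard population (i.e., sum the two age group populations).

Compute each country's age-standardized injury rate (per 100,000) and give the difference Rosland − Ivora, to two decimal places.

Age-specific rates per 100,000 for Rosland: 160.00, 181.82, 306.36.
For Ivora: 223.40, 252.63, 364.91.
Combined standard total = 101,000; weights = 0.2168, 0.3297, 0.4535.
Rosland: 0.2168×160.00 + 0.3297×181.82 + 0.4535×306.36 = 233.5620 per 100,000.
Ivora: 0.2168×223.40 + 0.3297×252.63 + 0.4535×364.91 = 297.2096 per 100,000.
Difference = 233.5620 − 297.2096 = -63.6476.

-63.65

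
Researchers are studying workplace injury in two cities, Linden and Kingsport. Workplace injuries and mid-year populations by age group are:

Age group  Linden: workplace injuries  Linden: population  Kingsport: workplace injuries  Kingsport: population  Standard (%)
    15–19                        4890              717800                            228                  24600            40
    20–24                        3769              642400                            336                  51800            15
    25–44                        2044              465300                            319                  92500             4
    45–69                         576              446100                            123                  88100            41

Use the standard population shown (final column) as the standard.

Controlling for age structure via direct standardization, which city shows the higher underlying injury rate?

Age-specific rates per 10000 for Linden: 68.12, 58.67, 43.93, 12.91.
For Kingsport: 92.68, 64.86, 34.49, 13.96.
Standard weights: 0.40, 0.15, 0.04, 0.41.
Linden: 0.4000×68.12 + 0.1500×58.67 + 0.0400×43.93 + 0.4100×12.91 = 43.1015 per 10000.
Kingsport: 0.4000×92.68 + 0.1500×64.86 + 0.0400×34.49 + 0.4100×13.96 = 53.9065 per 10000.
The crude rates (49.65 vs 39.14) would put Linden higher, but that reflects its age composition; once standardized to a common age structure, Kingsport has the higher underlying rate.

Kingsport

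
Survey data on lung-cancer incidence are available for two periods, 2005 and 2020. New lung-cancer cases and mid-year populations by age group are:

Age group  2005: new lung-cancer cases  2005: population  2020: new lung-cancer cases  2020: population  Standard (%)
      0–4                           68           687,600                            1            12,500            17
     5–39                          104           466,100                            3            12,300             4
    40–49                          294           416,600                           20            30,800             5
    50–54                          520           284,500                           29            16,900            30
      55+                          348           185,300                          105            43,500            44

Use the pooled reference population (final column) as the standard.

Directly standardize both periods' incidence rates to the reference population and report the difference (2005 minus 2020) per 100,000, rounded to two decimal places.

Age-specific rates per 100,000 for 2005: 9.89, 22.31, 70.57, 182.78, 187.80.
For 2020: 8.00, 24.39, 64.94, 171.60, 241.38.
Standard weights: 0.17, 0.04, 0.05, 0.30, 0.44.
2005: 0.1700×9.89 + 0.0400×22.31 + 0.0500×70.57 + 0.3000×182.78 + 0.4400×187.80 = 143.5689 per 100,000.
2020: 0.1700×8.00 + 0.0400×24.39 + 0.0500×64.94 + 0.3000×171.60 + 0.4400×241.38 = 163.2685 per 100,000.
Difference = 143.5689 − 163.2685 = -19.6997.

-19.70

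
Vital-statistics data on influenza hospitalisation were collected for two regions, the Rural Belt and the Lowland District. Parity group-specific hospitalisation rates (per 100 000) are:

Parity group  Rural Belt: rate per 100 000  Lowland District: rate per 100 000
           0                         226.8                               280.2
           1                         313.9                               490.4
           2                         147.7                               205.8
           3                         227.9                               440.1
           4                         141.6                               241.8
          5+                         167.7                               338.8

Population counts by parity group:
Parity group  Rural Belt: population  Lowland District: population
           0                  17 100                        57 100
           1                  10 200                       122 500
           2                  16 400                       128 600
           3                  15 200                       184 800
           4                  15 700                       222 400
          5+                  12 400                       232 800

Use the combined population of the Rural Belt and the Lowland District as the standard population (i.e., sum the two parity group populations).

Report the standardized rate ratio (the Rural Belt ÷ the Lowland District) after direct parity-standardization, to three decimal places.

0.582

Combined standard total = 1 035 200; weights = 0.0717, 0.1282, 0.1401, 0.1932, 0.2300, 0.2369.
The Rural Belt: 0.0717×226.8 + 0.1282×313.9 + 0.1401×147.7 + 0.1932×227.9 + 0.2300×141.6 + 0.2369×167.7 = 193.5033 per 100 000.
The Lowland District: 0.0717×280.2 + 0.1282×490.4 + 0.1401×205.8 + 0.1932×440.1 + 0.2300×241.8 + 0.2369×338.8 = 332.6645 per 100 000.
Ratio = 193.5033 ÷ 332.6645 = 0.58168.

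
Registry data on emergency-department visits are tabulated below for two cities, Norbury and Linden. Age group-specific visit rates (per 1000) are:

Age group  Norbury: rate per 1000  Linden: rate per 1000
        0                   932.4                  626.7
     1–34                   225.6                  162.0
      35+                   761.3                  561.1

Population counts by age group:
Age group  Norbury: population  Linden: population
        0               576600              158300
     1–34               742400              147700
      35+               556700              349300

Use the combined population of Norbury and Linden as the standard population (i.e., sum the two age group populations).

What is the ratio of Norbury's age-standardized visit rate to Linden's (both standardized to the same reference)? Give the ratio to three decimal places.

Combined standard total = 2531000; weights = 0.2904, 0.3517, 0.3580.
Norbury: 0.2904×932.4 + 0.3517×225.6 + 0.3580×761.3 = 622.5860 per 1000.
Linden: 0.2904×626.7 + 0.3517×162.0 + 0.3580×561.1 = 439.7924 per 1000.
Ratio = 622.5860 ÷ 439.7924 = 1.41564.

1.416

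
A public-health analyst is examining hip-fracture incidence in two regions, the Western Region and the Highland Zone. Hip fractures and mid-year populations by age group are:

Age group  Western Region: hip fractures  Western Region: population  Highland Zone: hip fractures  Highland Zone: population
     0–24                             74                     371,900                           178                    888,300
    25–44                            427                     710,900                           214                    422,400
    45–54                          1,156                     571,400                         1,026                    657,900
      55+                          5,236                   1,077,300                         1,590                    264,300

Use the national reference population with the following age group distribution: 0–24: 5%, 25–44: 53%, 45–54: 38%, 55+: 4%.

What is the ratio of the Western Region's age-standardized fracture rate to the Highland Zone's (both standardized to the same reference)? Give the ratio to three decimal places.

Age-specific rates per 100,000 for the Western Region: 19.90, 60.06, 202.31, 486.03.
For the Highland Zone: 20.04, 50.66, 155.95, 601.59.
Standard weights: 0.05, 0.53, 0.38, 0.04.
The Western Region: 0.0500×19.90 + 0.5300×60.06 + 0.3800×202.31 + 0.0400×486.03 = 129.1482 per 100,000.
The Highland Zone: 0.0500×20.04 + 0.5300×50.66 + 0.3800×155.95 + 0.0400×601.59 = 111.1781 per 100,000.
Ratio = 129.1482 ÷ 111.1781 = 1.16163.

1.162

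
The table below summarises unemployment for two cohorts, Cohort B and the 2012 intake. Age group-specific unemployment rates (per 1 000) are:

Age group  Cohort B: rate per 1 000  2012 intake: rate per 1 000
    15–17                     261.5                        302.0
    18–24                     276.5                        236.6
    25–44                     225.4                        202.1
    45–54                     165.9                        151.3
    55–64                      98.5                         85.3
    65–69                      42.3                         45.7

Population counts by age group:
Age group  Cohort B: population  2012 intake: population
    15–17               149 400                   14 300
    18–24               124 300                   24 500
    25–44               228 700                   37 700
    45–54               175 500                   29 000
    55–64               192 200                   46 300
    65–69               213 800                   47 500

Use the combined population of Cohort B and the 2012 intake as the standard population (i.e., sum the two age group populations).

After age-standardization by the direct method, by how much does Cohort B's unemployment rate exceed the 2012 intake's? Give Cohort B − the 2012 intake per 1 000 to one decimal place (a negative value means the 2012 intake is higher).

Combined standard total = 1 283 200; weights = 0.1276, 0.1160, 0.2076, 0.1594, 0.1859, 0.2036.
Cohort B: 0.1276×261.5 + 0.1160×276.5 + 0.2076×225.4 + 0.1594×165.9 + 0.1859×98.5 + 0.2036×42.3 = 165.5775 per 1 000.
The 2012 intake: 0.1276×302.0 + 0.1160×236.6 + 0.2076×202.1 + 0.1594×151.3 + 0.1859×85.3 + 0.2036×45.7 = 157.1924 per 1 000.
Difference = 165.5775 − 157.1924 = 8.3852.

8.4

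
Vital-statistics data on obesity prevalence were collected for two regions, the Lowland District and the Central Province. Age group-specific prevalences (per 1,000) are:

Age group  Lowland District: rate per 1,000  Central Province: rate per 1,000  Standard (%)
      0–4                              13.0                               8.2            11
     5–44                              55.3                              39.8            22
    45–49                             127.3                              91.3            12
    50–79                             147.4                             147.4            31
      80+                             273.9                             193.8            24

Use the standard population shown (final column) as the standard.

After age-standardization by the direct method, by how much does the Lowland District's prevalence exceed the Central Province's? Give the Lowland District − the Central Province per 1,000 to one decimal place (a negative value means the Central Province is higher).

27.5

Standard weights: 0.11, 0.22, 0.12, 0.31, 0.24.
The Lowland District: 0.1100×13.0 + 0.2200×55.3 + 0.1200×127.3 + 0.3100×147.4 + 0.2400×273.9 = 140.3020 per 1,000.
The Central Province: 0.1100×8.2 + 0.2200×39.8 + 0.1200×91.3 + 0.3100×147.4 + 0.2400×193.8 = 112.8200 per 1,000.
Difference = 140.3020 − 112.8200 = 27.4820.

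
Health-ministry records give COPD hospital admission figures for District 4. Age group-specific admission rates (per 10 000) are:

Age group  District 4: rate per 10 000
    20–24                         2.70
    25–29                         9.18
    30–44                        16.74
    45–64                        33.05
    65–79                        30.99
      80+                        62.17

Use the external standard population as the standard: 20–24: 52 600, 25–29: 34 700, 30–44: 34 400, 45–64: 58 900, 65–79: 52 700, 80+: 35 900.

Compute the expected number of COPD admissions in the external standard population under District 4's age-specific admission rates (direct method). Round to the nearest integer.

685

Expected COPD admissions = Σ (standard pop × age-specific rate ÷ 10 000)
= 52 600×2.70/10 000 + 34 700×9.18/10 000 + 34 400×16.74/10 000 + 58 900×33.05/10 000 + 52 700×30.99/10 000 + 35 900×62.17/10 000
= 14.20 + 31.85 + 57.59 + 194.66 + 163.32 + 223.19 = 684.81.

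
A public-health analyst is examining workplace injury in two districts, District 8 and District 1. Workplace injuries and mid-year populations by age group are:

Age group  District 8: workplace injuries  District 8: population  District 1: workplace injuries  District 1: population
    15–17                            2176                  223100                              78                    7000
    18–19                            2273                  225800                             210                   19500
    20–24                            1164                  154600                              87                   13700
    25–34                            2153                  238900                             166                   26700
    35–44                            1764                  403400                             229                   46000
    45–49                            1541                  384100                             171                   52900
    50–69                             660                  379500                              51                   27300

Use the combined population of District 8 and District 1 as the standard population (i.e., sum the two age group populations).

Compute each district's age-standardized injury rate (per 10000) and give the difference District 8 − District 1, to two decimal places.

Age-specific rates per 10000 for District 8: 97.53, 100.66, 75.29, 90.12, 43.73, 40.12, 17.39.
For District 1: 111.43, 107.69, 63.50, 62.17, 49.78, 32.33, 18.68.
Combined standard total = 2202500; weights = 0.1045, 0.1114, 0.0764, 0.1206, 0.2040, 0.1984, 0.1847.
District 8: 0.1045×97.53 + 0.1114×100.66 + 0.0764×75.29 + 0.1206×90.12 + 0.2040×43.73 + 0.1984×40.12 + 0.1847×17.39 = 58.1167 per 10000.
District 1: 0.1045×111.43 + 0.1114×107.69 + 0.0764×63.50 + 0.1206×62.17 + 0.2040×49.78 + 0.1984×32.33 + 0.1847×18.68 = 56.0069 per 10000.
Difference = 58.1167 − 56.0069 = 2.1098.

2.11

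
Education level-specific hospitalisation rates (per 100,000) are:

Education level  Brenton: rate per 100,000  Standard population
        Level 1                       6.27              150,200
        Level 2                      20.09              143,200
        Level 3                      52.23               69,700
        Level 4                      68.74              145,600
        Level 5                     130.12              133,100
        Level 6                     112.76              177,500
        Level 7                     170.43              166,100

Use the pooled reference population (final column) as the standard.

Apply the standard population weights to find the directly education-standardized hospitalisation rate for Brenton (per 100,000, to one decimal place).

84.3

Standard total = 985,400; weights = 0.1524, 0.1453, 0.0707, 0.1478, 0.1351, 0.1801, 0.1686.
Standardized rate: 0.1524×6.27 + 0.1453×20.09 + 0.0707×52.23 + 0.1478×68.74 + 0.1351×130.12 + 0.1801×112.76 + 0.1686×170.43 = 84.3413 per 100,000.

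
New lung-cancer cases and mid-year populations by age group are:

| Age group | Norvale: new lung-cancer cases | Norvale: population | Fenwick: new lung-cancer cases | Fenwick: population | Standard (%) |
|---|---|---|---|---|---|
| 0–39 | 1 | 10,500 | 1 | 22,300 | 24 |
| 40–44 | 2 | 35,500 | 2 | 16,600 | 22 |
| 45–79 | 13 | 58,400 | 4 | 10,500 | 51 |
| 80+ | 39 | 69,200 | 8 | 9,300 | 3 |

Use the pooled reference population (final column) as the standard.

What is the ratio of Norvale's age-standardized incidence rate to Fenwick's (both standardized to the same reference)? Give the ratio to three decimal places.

0.644

Age-specific rates per 100,000 for Norvale: 9.52, 5.63, 22.26, 56.36.
For Fenwick: 4.48, 12.05, 38.10, 86.02.
Standard weights: 0.24, 0.22, 0.51, 0.03.
Norvale: 0.2400×9.52 + 0.2200×5.63 + 0.5100×22.26 + 0.0300×56.36 = 16.5686 per 100,000.
Fenwick: 0.2400×4.48 + 0.2200×12.05 + 0.5100×38.10 + 0.0300×86.02 = 25.7361 per 100,000.
Ratio = 16.5686 ÷ 25.7361 = 0.64379.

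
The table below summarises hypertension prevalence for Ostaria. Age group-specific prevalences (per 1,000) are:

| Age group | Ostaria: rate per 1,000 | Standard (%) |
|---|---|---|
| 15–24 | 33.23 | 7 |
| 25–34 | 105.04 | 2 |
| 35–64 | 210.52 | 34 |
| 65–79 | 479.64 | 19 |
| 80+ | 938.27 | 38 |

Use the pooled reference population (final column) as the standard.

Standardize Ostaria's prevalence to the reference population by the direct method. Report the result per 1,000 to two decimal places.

Standard weights: 0.07, 0.02, 0.34, 0.19, 0.38.
Standardized rate: 0.0700×33.23 + 0.0200×105.04 + 0.3400×210.52 + 0.1900×479.64 + 0.3800×938.27 = 523.6779 per 1,000.

523.68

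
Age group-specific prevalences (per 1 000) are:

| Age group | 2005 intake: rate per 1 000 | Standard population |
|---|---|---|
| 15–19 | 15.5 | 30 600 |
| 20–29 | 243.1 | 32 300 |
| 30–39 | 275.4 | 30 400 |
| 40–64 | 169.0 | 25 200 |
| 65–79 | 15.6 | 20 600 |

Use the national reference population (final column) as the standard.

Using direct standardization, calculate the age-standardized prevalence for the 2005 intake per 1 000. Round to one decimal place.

Standard total = 139 100; weights = 0.2200, 0.2322, 0.2185, 0.1812, 0.1481.
Standardized rate: 0.2200×15.5 + 0.2322×243.1 + 0.2185×275.4 + 0.1812×169.0 + 0.1481×15.6 = 152.9745 per 1 000.

153.0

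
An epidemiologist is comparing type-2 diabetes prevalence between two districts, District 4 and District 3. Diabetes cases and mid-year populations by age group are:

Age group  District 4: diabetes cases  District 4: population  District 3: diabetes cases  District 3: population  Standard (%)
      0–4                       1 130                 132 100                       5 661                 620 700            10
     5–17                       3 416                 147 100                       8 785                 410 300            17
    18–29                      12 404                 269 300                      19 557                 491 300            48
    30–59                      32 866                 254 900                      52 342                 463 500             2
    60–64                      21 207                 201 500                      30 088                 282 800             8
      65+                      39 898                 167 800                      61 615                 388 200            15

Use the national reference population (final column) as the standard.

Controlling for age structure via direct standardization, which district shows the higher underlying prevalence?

Age-specific rates per 1 000 for District 4: 8.554, 23.222, 46.060, 128.937, 105.246, 237.771.
For District 3: 9.120, 21.411, 39.807, 112.928, 106.393, 158.720.
Standard weights: 0.10, 0.17, 0.48, 0.02, 0.08, 0.15.
District 4: 0.1000×8.554 + 0.1700×23.222 + 0.4800×46.060 + 0.0200×128.937 + 0.0800×105.246 + 0.1500×237.771 = 73.5761 per 1 000.
District 3: 0.1000×9.120 + 0.1700×21.411 + 0.4800×39.807 + 0.0200×112.928 + 0.0800×106.393 + 0.1500×158.720 = 58.2371 per 1 000.

District 4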